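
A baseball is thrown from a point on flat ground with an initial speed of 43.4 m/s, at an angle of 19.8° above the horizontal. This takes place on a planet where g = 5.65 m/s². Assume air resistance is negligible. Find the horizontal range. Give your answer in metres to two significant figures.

Resolve: vₓ = 43.40 cos 19.8° = 40.83 m/s and v_y0 = 43.40 sin 19.8° = 14.70 m/s.
Flight time T = 2 v_y0 / g = 5.204 s.
Horizontal distance R = vₓ T = 40.83 × 5.204 = 212.5 m.

210 m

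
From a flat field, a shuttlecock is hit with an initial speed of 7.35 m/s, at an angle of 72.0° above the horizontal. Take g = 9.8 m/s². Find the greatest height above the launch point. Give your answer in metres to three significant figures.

2.49 m

Components: vₓ = 7.350 cos 72.0° = 2.271 m/s, v_y0 = 7.350 sin 72.0° = 6.990 m/s.
Maximum height: H = v_y0² / (2g) = 6.990² / (2 × 9.80) = 2.493 m.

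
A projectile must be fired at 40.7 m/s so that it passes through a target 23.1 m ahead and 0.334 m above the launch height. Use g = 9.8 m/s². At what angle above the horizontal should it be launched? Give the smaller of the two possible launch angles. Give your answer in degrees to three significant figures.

Trajectory: y = x tanθ − g x² (1 + tan²θ)/(2v₀²). With x = 23.1, y = 0.334, v₀ = 40.7, g = 9.80:
1.578 tan²θ − 23.1 tanθ + (1.912) = 0.
tanθ = [23.1 ± √(23.1² − 4 × 1.578 × (1.912))] / (2 × 1.578) = (23.1 ± 22.84) / 3.157, giving tanθ = 0.08326 or 14.55.
θ = 4.760° or 86.07°; the smaller is 4.760°.

4.76°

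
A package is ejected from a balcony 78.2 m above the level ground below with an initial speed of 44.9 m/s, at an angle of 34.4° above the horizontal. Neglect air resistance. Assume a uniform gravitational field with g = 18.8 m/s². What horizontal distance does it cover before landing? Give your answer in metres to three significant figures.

168 m

vₓ = 44.90 cos 34.4° = 37.05 m/s; v_y0 = 44.90 sin 34.4° = 25.37 m/s.
With up positive and y = 0 at the ground: y(t) = 78.2 + (25.37) t − 9.400 t². Setting y = 0 and taking the positive root: t = [25.37 + √(25.37² + 2·18.8·78.2)] / 18.8 = (25.37 + 59.86) / 18.8 = 4.534 s.
Horizontal distance: R = vₓ t = 37.05 × 4.534 = 168.0 m.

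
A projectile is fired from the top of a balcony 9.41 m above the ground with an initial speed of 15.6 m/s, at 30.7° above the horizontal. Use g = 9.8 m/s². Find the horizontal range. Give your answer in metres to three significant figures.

32.5 m

vₓ = 15.60 cos 30.7° = 13.41 m/s; v_y0 = 15.60 sin 30.7° = 7.964 m/s.
The projectile lands when y = 9.41 + (7.964) t − ½·9.80·t² = 0. Positive root: t = (7.964 + √(7.964² + 2·9.80·9.41)) / 9.80 = (7.964 + 15.74) / 9.80 = 2.419 s.
Horizontal distance: R = vₓ t = 13.41 × 2.419 = 32.45 m.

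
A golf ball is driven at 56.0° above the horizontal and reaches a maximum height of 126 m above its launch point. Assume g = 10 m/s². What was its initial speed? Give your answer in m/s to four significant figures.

60.55 m/s

At the peak v_y = 0, so v_y0 = √(2gH) = √(2 × 10.0 × 126) = 50.20 m/s.
v_y0 = v₀ sin θ ⇒ v₀ = 50.20 / sin 56.0° = 60.55 m/s.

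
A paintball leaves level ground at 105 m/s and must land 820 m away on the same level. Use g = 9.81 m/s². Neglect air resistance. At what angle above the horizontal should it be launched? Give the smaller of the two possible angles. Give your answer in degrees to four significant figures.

R = v₀² sin 2θ / g gives sin 2θ = gR/v₀² = 9.81·820/105² = 0.7296.
2θ = 46.86° or 180° − 46.86° = 133.1°, so θ = 23.43° or 66.57°.
The smaller angle is 23.43°.

23.43°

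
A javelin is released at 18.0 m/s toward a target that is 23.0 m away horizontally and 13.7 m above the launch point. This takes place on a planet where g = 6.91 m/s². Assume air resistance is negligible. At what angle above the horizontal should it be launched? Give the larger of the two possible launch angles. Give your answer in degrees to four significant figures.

70.92°

Trajectory: y = x tanθ − g x² (1 + tan²θ)/(2v₀²). With x = 23.0, y = 13.7, v₀ = 18.0, g = 6.91:
5.641 tan²θ − 23.0 tanθ + (19.34) = 0.
tanθ = [23.0 ± √(23.0² − 4 × 5.641 × (19.34))] / (2 × 5.641) = (23.0 ± 9.622) / 11.28, giving tanθ = 1.186 or 2.892.
θ = 49.86° or 70.92°; the larger is 70.92°.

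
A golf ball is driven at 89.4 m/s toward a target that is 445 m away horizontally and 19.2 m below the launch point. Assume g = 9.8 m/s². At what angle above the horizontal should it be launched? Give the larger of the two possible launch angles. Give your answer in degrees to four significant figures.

73.70°

Trajectory: y = x tanθ − g x² (1 + tan²θ)/(2v₀²). With x = 445, y = −19.2, v₀ = 89.4, g = 9.80:
121.4 tan²θ − 445 tanθ + (102.2) = 0.
tanθ = [445 ± √(445² − 4 × 121.4 × (102.2))] / (2 × 121.4) = (445 ± 385.2) / 242.8, giving tanθ = 0.2462 or 3.419.
θ = 13.83° or 73.70°; the larger is 73.70°.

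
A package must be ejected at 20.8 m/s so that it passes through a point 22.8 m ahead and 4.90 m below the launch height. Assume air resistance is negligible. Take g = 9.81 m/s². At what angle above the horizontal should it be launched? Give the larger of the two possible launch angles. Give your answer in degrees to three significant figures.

Trajectory: y = x tanθ − g x² (1 + tan²θ)/(2v₀²). With x = 22.8, y = −4.90, v₀ = 20.8, g = 9.81:
5.894 tan²θ − 22.8 tanθ + (0.9936) = 0.
tanθ = [22.8 ± √(22.8² − 4 × 5.894 × (0.9936))] / (2 × 5.894) = (22.8 ± 22.28) / 11.79, giving tanθ = 0.04408 or 3.825.
θ = 2.524° or 75.35°; the larger is 75.35°.

75.3°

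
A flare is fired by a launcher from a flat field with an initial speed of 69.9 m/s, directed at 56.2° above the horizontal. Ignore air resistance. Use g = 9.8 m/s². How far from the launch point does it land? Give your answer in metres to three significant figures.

461 m

vₓ = 69.90 cos 56.2° = 38.89 m/s; v_y0 = 69.90 sin 56.2° = 58.09 m/s.
Time aloft: T = 2 v_y0 / g = 2 × 58.09 / 9.80 = 11.85 s.
Horizontal distance R = vₓ T = 38.89 × 11.85 = 461.0 m.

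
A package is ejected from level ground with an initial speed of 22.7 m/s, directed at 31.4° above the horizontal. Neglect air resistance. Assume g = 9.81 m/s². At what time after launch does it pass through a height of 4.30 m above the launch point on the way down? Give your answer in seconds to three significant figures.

1.97 s

Resolve: vₓ = 22.70 cos 31.4° = 19.38 m/s and v_y0 = 22.70 sin 31.4° = 11.83 m/s.
Set y = v_y0 t − ½ g t² = 4.30: 4.905 t² − 11.83 t + 4.30 = 0.
t = [11.83 ± √(11.83² − 2·9.81·4.30)] / 9.81 = (11.83 ± 7.451) / 9.81, so t = 0.4461 s or t = 1.965 s.
The descending-branch root is 1.965 s.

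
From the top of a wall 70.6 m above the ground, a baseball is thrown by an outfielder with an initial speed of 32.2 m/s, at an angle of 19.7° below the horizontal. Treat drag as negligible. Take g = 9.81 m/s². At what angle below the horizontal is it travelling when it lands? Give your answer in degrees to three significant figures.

Resolve: vₓ = 32.20 cos 19.7° = 30.32 m/s and v_y0 = −10.85 m/s (downward).
With up positive and y = 0 at the ground: y(t) = 70.6 + (−10.85) t − 4.905 t². Setting y = 0 and taking the positive root: t = [−10.85 + √(10.85² + 2·9.81·70.6)] / 9.81 = (−10.85 + 38.77) / 9.81 = 2.845 s.
At impact: v_y = v_y0 − g t = −38.77 m/s; vₓ = 30.32 m/s.
Angle below horizontal: arctan(|v_y|/vₓ) = arctan(38.77/30.32) = 51.98°.

52.0°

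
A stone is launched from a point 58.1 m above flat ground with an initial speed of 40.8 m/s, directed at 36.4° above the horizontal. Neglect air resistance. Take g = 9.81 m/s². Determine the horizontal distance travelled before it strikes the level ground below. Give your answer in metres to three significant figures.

vₓ = 40.80 cos 36.4° = 32.84 m/s; v_y0 = 40.80 sin 36.4° = 24.21 m/s.
The projectile lands when y = 58.1 + (24.21) t − ½·9.81·t² = 0. Positive root: t = (24.21 + √(24.21² + 2·9.81·58.1)) / 9.81 = (24.21 + 41.55) / 9.81 = 6.703 s.
Horizontal distance: R = vₓ t = 32.84 × 6.703 = 220.1 m.

220 m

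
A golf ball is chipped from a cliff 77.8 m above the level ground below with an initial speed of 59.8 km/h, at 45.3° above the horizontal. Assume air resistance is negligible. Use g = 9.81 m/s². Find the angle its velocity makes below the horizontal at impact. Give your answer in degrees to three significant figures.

74.0°

Convert: 59.8 km/h = 59.8/3.6 = 16.61 m/s.
vₓ = 16.61 cos 45.3° = 11.68 m/s; v_y0 = 16.61 sin 45.3° = 11.81 m/s.
With up positive and y = 0 at the ground: y(t) = 77.8 + (11.81) t − 4.905 t². Setting y = 0 and taking the positive root: t = [11.81 + √(11.81² + 2·9.81·77.8)] / 9.81 = (11.81 + 40.81) / 9.81 = 5.364 s.
At impact: v_y = v_y0 − g t = −40.81 m/s; vₓ = 11.68 m/s.
Angle below horizontal: arctan(|v_y|/vₓ) = arctan(40.81/11.68) = 74.03°.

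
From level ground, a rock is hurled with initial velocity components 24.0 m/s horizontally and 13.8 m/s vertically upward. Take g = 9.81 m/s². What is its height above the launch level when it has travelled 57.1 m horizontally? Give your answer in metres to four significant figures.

5.068 m

At x = 57.1 m, t = x/vₓ = 57.1/24.00 = 2.379 s.
Height: y = v_y0 t − ½ g t² = 13.80 × 2.379 − 4.905 × 2.379² = 32.83 − 27.76 = 5.068 m.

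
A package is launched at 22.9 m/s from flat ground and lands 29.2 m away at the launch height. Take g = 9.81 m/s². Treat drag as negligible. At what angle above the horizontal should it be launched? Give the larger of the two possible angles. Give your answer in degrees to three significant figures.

From R = (v₀²/g) sin 2θ: sin 2θ = 9.81 × 29.2 / 524.41 = 0.5462.
2θ = 33.11° or 180° − 33.11° = 146.9°, so θ = 16.55° or 73.45°.
The larger angle is 73.45°.

73.4°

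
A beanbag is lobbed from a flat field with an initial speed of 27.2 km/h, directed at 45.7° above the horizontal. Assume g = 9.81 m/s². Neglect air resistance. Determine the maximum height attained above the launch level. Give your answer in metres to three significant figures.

Convert: 27.2 km/h = 27.2/3.6 = 7.556 m/s.
vₓ = 7.556 cos 45.7° = 5.277 m/s; v_y0 = 7.556 sin 45.7° = 5.407 m/s.
Maximum height: H = v_y0² / (2g) = 5.407² / (2 × 9.81) = 1.490 m.

1.49 m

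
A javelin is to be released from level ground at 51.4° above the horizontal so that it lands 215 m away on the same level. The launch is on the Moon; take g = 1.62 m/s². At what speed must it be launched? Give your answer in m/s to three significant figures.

On level ground R = v₀² sin 2θ / g ⇒ v₀ = √(gR / sin 2θ).
v₀ = √(1.62 × 215 / sin 102.8°) = √(348.3 / 0.9751) = √357.18 = 18.90 m/s.

18.9 m/s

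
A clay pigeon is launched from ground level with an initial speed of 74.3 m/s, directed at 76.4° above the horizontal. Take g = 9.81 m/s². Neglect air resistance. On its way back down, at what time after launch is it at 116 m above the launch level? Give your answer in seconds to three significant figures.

12.9 s

vₓ = 74.30 cos 76.4° = 17.47 m/s; v_y0 = 74.30 sin 76.4° = 72.22 m/s.
Height y(t) = 72.22 t − 4.905 t² = 116 gives 4.905 t² − 72.22 t + 116 = 0.
t = [72.22 ± √(72.22² − 2·9.81·116)] / 9.81 = (72.22 ± 54.22) / 9.81, so t = 1.835 s or t = 12.89 s.
The descending-branch root is 12.89 s.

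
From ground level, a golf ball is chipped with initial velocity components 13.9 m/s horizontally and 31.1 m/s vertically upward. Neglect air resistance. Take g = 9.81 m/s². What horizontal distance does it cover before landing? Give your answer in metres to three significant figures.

88.1 m

Flight time T = 2 v_y0 / g = 6.340 s.
Horizontal distance R = vₓ T = 13.90 × 6.340 = 88.13 m.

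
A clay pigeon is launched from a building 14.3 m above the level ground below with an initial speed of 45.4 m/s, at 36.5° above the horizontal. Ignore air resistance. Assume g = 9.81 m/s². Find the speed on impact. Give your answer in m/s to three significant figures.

48.4 m/s

Horizontal component vₓ = 45.40 cos 36.5° = 36.50 m/s; vertical v_y0 = 45.40 sin 36.5° = 27.00 m/s.
With up positive and y = 0 at the ground: y(t) = 14.3 + (27.00) t − 4.905 t². Setting y = 0 and taking the positive root: t = [27.00 + √(27.00² + 2·9.81·14.3)] / 9.81 = (27.00 + 31.78) / 9.81 = 5.992 s.
Vertical velocity at impact: v_y = v_y0 − g t = 27.00 − 9.81 × 5.992 = −31.78 m/s.
Speed: |v| = √(vₓ² + v_y²) = √(36.50² + 31.78²) = 48.39 m/s.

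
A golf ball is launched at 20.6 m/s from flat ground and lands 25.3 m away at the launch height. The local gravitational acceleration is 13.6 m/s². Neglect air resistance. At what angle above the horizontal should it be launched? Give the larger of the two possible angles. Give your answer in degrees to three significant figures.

62.9°

R = v₀² sin 2θ / g gives sin 2θ = gR/v₀² = 13.6·25.3/20.6² = 0.8108.
2θ = 54.18° or 180° − 54.18° = 125.8°, so θ = 27.09° or 62.91°.
The larger angle is 62.91°.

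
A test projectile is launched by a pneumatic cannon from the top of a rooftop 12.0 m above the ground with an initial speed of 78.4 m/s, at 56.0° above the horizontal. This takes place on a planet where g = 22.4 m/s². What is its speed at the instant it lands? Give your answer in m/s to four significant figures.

81.76 m/s

Horizontal component vₓ = 78.40 cos 56.0° = 43.84 m/s; vertical v_y0 = 78.40 sin 56.0° = 65.00 m/s.
With up positive and y = 0 at the ground: y(t) = 12.0 + (65.00) t − 11.20 t². Setting y = 0 and taking the positive root: t = [65.00 + √(65.00² + 2·22.4·12.0)] / 22.4 = (65.00 + 69.01) / 22.4 = 5.982 s.
Vertical velocity at impact: v_y = v_y0 − g t = 65.00 − 22.4 × 5.982 = −69.01 m/s.
Speed: |v| = √(vₓ² + v_y²) = √(43.84² + 69.01²) = 81.76 m/s.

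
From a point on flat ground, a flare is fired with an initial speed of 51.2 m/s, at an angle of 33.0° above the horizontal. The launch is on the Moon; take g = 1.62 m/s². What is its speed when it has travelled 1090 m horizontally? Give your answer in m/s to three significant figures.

Horizontal component vₓ = 51.20 cos 33.0° = 42.94 m/s; vertical v_y0 = 51.20 sin 33.0° = 27.89 m/s.
Time to reach x = 1090 m: t = x/vₓ = 1090/42.94 = 25.38 s.
Vertical velocity there: v_y = v_y0 − g t = 27.89 − 1.62 × 25.38 = −13.24 m/s.
Speed: √(vₓ² + v_y²) = √(42.94² + 13.24²) = 44.93 m/s.

44.9 m/s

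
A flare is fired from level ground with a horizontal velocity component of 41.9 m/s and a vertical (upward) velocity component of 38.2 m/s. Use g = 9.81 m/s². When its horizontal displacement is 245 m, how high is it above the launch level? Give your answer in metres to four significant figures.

55.66 m

x = vₓ t ⇒ t = 245/41.90 = 5.847 s.
Height: y = v_y0 t − ½ g t² = 38.20 × 5.847 − 4.905 × 5.847² = 223.4 − 167.7 = 55.66 m.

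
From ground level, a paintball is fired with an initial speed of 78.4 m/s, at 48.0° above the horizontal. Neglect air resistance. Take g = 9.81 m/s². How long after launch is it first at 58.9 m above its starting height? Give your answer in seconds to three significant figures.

1.12 s

Horizontal component vₓ = 78.40 cos 48.0° = 52.46 m/s; vertical v_y0 = 78.40 sin 48.0° = 58.26 m/s.
Height y(t) = 58.26 t − 4.905 t² = 58.9 gives 4.905 t² − 58.26 t + 58.9 = 0.
Quadratic formula: t = (58.26 ± √2238.9) / 9.81 = (58.26 ± 47.32) / 9.81 → t = 1.116 s or 10.76 s.
The first (ascending) time is 1.116 s.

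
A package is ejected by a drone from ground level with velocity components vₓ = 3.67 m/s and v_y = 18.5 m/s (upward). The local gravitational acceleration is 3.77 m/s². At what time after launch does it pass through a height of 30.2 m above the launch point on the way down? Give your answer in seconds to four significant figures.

Height y(t) = 18.50 t − 1.885 t² = 30.2 gives 1.885 t² − 18.50 t + 30.2 = 0.
t = [18.50 ± √(18.50² − 2·3.77·30.2)] / 3.77 = (18.50 ± 10.70) / 3.77, so t = 2.068 s or t = 7.746 s.
The descending-branch root is 7.746 s.

7.746 s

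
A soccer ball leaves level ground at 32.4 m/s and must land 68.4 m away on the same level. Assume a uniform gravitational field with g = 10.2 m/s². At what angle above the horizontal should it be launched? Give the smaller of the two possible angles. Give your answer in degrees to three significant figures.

Level-ground range R = v₀² sin(2θ)/g ⇒ sin(2θ) = gR/v₀² = 10.2 × 68.4 / 32.4² = 0.6646.
2θ = 41.65° or 180° − 41.65° = 138.3°, so θ = 20.83° or 69.17°.
The smaller angle is 20.83°.

20.8°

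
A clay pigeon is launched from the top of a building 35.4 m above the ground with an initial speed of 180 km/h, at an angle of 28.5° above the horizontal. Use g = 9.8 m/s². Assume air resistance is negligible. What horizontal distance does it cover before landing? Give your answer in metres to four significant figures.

Convert: 180 km/h = 180/3.6 = 50.00 m/s.
Resolve: vₓ = 50.00 cos 28.5° = 43.94 m/s and v_y0 = 50.00 sin 28.5° = 23.86 m/s.
With up positive and y = 0 at the ground: y(t) = 35.4 + (23.86) t − 4.900 t². Setting y = 0 and taking the positive root: t = [23.86 + √(23.86² + 2·9.80·35.4)] / 9.80 = (23.86 + 35.54) / 9.80 = 6.061 s.
Horizontal distance: R = vₓ t = 43.94 × 6.061 = 266.3 m.

266.3 m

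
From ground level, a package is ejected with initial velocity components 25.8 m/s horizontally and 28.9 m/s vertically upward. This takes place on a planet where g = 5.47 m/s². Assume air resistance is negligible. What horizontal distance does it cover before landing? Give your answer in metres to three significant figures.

273 m

Flight time T = 2 v_y0 / g = 10.57 s.
Range: R = vₓ T = 25.80 × 10.57 = 272.6 m.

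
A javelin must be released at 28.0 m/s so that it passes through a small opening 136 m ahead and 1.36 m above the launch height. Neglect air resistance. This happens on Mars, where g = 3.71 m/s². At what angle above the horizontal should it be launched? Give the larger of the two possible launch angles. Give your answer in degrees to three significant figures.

69.9°

Trajectory: y = x tanθ − g x² (1 + tan²θ)/(2v₀²). With x = 136, y = 1.36, v₀ = 28.0, g = 3.71:
43.76 tan²θ − 136 tanθ + (45.12) = 0.
tanθ = [136 ± √(136² − 4 × 43.76 × (45.12))] / (2 × 43.76) = (136 ± 102.9) / 87.53, giving tanθ = 0.3777 or 2.730.
θ = 20.69° or 69.88°; the larger is 69.88°.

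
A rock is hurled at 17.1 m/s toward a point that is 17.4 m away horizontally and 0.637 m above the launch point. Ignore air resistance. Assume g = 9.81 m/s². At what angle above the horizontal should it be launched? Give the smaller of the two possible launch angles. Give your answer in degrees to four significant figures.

20.20°

Trajectory: y = x tanθ − g x² (1 + tan²θ)/(2v₀²). With x = 17.4, y = 0.637, v₀ = 17.1, g = 9.81:
5.079 tan²θ − 17.4 tanθ + (5.716) = 0.
tanθ = [17.4 ± √(17.4² − 4 × 5.079 × (5.716))] / (2 × 5.079) = (17.4 ± 13.66) / 10.16, giving tanθ = 0.3680 or 3.058.
θ = 20.20° or 71.89°; the smaller is 20.20°.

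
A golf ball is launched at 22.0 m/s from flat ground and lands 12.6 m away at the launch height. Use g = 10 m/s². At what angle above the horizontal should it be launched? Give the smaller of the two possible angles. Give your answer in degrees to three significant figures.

7.54°

R = v₀² sin 2θ / g gives sin 2θ = gR/v₀² = 10.0·12.6/22.0² = 0.2603.
2θ = 15.09° or 180° − 15.09° = 164.9°, so θ = 7.545° or 82.46°.
The smaller angle is 7.545°.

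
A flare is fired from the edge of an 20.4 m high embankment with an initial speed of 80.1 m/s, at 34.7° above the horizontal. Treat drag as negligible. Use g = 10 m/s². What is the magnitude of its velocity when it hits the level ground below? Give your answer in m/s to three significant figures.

Horizontal component vₓ = 80.10 cos 34.7° = 65.85 m/s; vertical v_y0 = 80.10 sin 34.7° = 45.60 m/s.
The projectile lands when y = 20.4 + (45.60) t − ½·10.0·t² = 0. Positive root: t = (45.60 + √(45.60² + 2·10.0·20.4)) / 10.0 = (45.60 + 49.87) / 10.0 = 9.547 s.
Vertical velocity at impact: v_y = v_y0 − g t = 45.60 − 10.0 × 9.547 = −49.87 m/s.
Speed: |v| = √(vₓ² + v_y²) = √(65.85² + 49.87²) = 82.61 m/s.

82.6 m/s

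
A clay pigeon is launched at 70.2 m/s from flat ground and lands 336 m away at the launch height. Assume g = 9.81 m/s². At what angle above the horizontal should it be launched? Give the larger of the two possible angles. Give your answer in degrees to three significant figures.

69.0°

R = v₀² sin 2θ / g gives sin 2θ = gR/v₀² = 9.81·336/70.2² = 0.6689.
2θ = 41.98° or 180° − 41.98° = 138.0°, so θ = 20.99° or 69.01°.
The larger angle is 69.01°.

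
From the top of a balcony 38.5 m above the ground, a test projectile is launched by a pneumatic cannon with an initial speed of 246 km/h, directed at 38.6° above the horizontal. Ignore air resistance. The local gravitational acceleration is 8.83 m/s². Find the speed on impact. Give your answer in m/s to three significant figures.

73.1 m/s

Convert: 246 km/h = 246/3.6 = 68.33 m/s.
Resolve: vₓ = 68.33 cos 38.6° = 53.40 m/s and v_y0 = 68.33 sin 38.6° = 42.63 m/s.
The projectile lands when y = 38.5 + (42.63) t − ½·8.83·t² = 0. Positive root: t = (42.63 + √(42.63² + 2·8.83·38.5)) / 8.83 = (42.63 + 49.97) / 8.83 = 10.49 s.
Vertical velocity at impact: v_y = v_y0 − g t = 42.63 − 8.83 × 10.49 = −49.97 m/s.
Speed: |v| = √(vₓ² + v_y²) = √(53.40² + 49.97²) = 73.14 m/s.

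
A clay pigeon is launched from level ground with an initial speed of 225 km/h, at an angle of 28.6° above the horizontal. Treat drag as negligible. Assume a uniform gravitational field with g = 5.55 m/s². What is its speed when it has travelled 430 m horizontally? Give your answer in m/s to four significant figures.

Convert: 225 km/h = 225/3.6 = 62.50 m/s.
Horizontal component vₓ = 62.50 cos 28.6° = 54.87 m/s; vertical v_y0 = 62.50 sin 28.6° = 29.92 m/s.
Time to reach x = 430 m: t = x/vₓ = 430/54.87 = 7.836 s.
Vertical velocity there: v_y = v_y0 − g t = 29.92 − 5.55 × 7.836 = −13.57 m/s.
Speed: √(vₓ² + v_y²) = √(54.87² + 13.57²) = 56.53 m/s.

56.53 m/s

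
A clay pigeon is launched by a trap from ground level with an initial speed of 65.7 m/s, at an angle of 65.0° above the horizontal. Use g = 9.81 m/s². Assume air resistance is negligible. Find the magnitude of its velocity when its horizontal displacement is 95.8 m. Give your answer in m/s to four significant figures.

37.83 m/s

Resolve: vₓ = 65.70 cos 65.0° = 27.77 m/s and v_y0 = 65.70 sin 65.0° = 59.54 m/s.
Time to reach x = 95.8 m: t = x/vₓ = 95.8/27.77 = 3.450 s.
Vertical velocity there: v_y = v_y0 − g t = 59.54 − 9.81 × 3.450 = 25.70 m/s.
Speed: √(vₓ² + v_y²) = √(27.77² + 25.70²) = 37.83 m/s.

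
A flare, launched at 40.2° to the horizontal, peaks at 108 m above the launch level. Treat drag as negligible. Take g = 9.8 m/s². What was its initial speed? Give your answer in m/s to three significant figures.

71.3 m/s

At the peak v_y = 0, so v_y0 = √(2gH) = √(2 × 9.80 × 108) = 46.01 m/s.
v_y0 = v₀ sin θ ⇒ v₀ = 46.01 / sin 40.2° = 71.28 m/s.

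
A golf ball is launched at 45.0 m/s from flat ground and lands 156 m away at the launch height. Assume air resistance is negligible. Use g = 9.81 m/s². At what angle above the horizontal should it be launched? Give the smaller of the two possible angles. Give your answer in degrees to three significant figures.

24.5°

R = v₀² sin 2θ / g gives sin 2θ = gR/v₀² = 9.81·156/45.0² = 0.7557.
2θ = 49.09° or 180° − 49.09° = 130.9°, so θ = 24.54° or 65.46°.
The smaller angle is 24.54°.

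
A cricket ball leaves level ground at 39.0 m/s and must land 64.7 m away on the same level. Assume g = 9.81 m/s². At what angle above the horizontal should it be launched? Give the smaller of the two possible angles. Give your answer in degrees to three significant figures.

Level-ground range R = v₀² sin(2θ)/g ⇒ sin(2θ) = gR/v₀² = 9.81 × 64.7 / 39.0² = 0.4173.
2θ = 24.66° or 180° − 24.66° = 155.3°, so θ = 12.33° or 77.67°.
The smaller angle is 12.33°.

12.3°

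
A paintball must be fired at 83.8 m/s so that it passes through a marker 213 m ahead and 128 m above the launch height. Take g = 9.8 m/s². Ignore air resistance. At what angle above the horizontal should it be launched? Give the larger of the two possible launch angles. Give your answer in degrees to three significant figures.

Trajectory: y = x tanθ − g x² (1 + tan²θ)/(2v₀²). With x = 213, y = 128, v₀ = 83.8, g = 9.80:
31.66 tan²θ − 213 tanθ + (159.7) = 0.
tanθ = [213 ± √(213² − 4 × 31.66 × (159.7))] / (2 × 31.66) = (213 ± 158.6) / 63.31, giving tanθ = 0.8593 or 5.869.
θ = 40.67° or 80.33°; the larger is 80.33°.

80.3°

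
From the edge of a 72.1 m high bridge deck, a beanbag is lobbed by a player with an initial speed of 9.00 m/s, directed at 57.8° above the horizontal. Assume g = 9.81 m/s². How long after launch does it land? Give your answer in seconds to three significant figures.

4.69 s

Components: vₓ = 9.000 cos 57.8° = 4.796 m/s, v_y0 = 9.000 sin 57.8° = 7.616 m/s.
The projectile lands when y = 72.1 + (7.616) t − ½·9.81·t² = 0. Positive root: t = (7.616 + √(7.616² + 2·9.81·72.1)) / 9.81 = (7.616 + 38.37) / 9.81 = 4.688 s.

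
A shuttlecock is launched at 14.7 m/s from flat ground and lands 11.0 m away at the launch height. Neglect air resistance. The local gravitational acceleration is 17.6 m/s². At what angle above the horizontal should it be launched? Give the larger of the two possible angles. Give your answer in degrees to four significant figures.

58.19°

Level-ground range R = v₀² sin(2θ)/g ⇒ sin(2θ) = gR/v₀² = 17.6 × 11.0 / 14.7² = 0.8959.
2θ = 63.63° or 180° − 63.63° = 116.4°, so θ = 31.81° or 58.19°.
The larger angle is 58.19°.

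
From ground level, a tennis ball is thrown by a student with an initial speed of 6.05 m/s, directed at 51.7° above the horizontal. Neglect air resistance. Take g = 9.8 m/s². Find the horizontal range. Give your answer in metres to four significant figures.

3.633 m

vₓ = 6.050 cos 51.7° = 3.750 m/s; v_y0 = 6.050 sin 51.7° = 4.748 m/s.
Flight time T = 2 v_y0 / g = 0.9690 s.
Range: R = vₓ T = 3.750 × 0.9690 = 3.633 m.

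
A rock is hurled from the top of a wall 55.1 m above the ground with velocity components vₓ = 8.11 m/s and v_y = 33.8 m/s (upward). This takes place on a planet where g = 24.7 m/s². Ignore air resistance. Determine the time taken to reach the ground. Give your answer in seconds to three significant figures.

3.89 s

Vertical motion (up positive, ground at y = 0): 12.35 t² − (33.80) t − 55.1 = 0, so t = (33.80 + √(33.80² + 2·24.7·55.1)) / 24.7 = (33.80 + 62.16) / 24.7 = 3.885 s.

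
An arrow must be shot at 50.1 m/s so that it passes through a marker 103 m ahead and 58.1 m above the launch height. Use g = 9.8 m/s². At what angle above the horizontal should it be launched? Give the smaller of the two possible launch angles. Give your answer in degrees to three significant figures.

Trajectory: y = x tanθ − g x² (1 + tan²θ)/(2v₀²). With x = 103, y = 58.1, v₀ = 50.1, g = 9.80:
20.71 tan²θ − 103 tanθ + (78.81) = 0.
tanθ = [103 ± √(103² − 4 × 20.71 × (78.81))] / (2 × 20.71) = (103 ± 63.88) / 41.42, giving tanθ = 0.9445 or 4.029.
θ = 43.37° or 76.06°; the smaller is 43.37°.

43.4°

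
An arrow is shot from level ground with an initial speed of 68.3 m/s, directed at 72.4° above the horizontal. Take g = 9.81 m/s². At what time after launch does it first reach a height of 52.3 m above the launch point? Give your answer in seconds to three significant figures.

vₓ = 68.30 cos 72.4° = 20.65 m/s; v_y0 = 68.30 sin 72.4° = 65.10 m/s.
Set y = v_y0 t − ½ g t² = 52.3: 4.905 t² − 65.10 t + 52.3 = 0.
Quadratic formula: t = (65.10 ± √3212.3) / 9.81 = (65.10 ± 56.68) / 9.81 → t = 0.8589 s or 12.41 s.
The first (ascending) time is 0.8589 s.

0.859 s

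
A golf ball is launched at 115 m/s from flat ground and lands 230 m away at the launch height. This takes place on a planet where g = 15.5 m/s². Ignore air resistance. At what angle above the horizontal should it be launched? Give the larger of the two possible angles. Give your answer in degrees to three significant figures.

R = v₀² sin 2θ / g gives sin 2θ = gR/v₀² = 15.5·230/115² = 0.2696.
2θ = 15.64° or 180° − 15.64° = 164.4°, so θ = 7.819° or 82.18°.
The larger angle is 82.18°.

82.2°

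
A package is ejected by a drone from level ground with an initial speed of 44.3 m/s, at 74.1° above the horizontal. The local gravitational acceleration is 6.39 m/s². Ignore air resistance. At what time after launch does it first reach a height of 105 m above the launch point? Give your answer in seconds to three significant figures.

Horizontal component vₓ = 44.30 cos 74.1° = 12.14 m/s; vertical v_y0 = 44.30 sin 74.1° = 42.61 m/s.
Set y = v_y0 t − ½ g t² = 105: 3.195 t² − 42.61 t + 105 = 0.
Quadratic formula: t = (42.61 ± √473.30) / 6.39 = (42.61 ± 21.76) / 6.39 → t = 3.263 s or 10.07 s.
The first (ascending) time is 3.263 s.

3.26 s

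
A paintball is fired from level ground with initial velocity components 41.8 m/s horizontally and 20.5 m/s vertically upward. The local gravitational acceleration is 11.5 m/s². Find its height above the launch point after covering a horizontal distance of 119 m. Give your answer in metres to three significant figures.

11.8 m

At x = 119 m, t = x/vₓ = 119/41.80 = 2.847 s.
Height: y = v_y0 t − ½ g t² = 20.50 × 2.847 − 5.750 × 2.847² = 58.36 − 46.60 = 11.76 m.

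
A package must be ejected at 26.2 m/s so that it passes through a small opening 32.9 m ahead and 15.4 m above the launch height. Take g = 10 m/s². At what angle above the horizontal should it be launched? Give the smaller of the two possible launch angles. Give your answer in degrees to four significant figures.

42.09°

Trajectory: y = x tanθ − g x² (1 + tan²θ)/(2v₀²). With x = 32.9, y = 15.4, v₀ = 26.2, g = 10.0:
7.884 tan²θ − 32.9 tanθ + (23.28) = 0.
tanθ = [32.9 ± √(32.9² − 4 × 7.884 × (23.28))] / (2 × 7.884) = (32.9 ± 18.66) / 15.77, giving tanθ = 0.9032 or 3.270.
θ = 42.09° or 72.99°; the smaller is 42.09°.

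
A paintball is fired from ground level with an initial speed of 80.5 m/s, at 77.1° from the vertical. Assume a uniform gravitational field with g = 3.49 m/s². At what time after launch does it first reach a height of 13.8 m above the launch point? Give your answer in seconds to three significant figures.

0.836 s

Components: vₓ = 80.50 sin 77.1° = 78.47 m/s, v_y0 = 80.50 cos 77.1° = 17.97 m/s.
Set y = v_y0 t − ½ g t² = 13.8: 1.745 t² − 17.97 t + 13.8 = 0.
t = [17.97 ± √(17.97² − 2·3.49·13.8)] / 3.49 = (17.97 ± 15.06) / 3.49, so t = 0.8357 s or t = 9.463 s.
The first (ascending) time is 0.8357 s.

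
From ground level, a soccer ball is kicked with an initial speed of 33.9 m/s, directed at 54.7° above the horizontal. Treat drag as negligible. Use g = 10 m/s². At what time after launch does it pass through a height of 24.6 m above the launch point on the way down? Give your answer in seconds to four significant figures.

Resolve: vₓ = 33.90 cos 54.7° = 19.59 m/s and v_y0 = 33.90 sin 54.7° = 27.67 m/s.
Require v_y0 t − ½ g t² = 24.6, i.e. 5.000 t² − 27.67 t + 24.6 = 0.
Quadratic formula: t = (27.67 ± √273.47) / 10.0 = (27.67 ± 16.54) / 10.0 → t = 1.113 s or 4.420 s.
The descending-branch root is 4.420 s.

4.420 s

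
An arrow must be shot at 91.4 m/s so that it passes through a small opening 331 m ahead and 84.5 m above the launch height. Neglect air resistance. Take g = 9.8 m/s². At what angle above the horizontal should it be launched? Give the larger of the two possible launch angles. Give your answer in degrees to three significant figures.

Trajectory: y = x tanθ − g x² (1 + tan²θ)/(2v₀²). With x = 331, y = 84.5, v₀ = 91.4, g = 9.80:
64.26 tan²θ − 331 tanθ + (148.8) = 0.
tanθ = [331 ± √(331² − 4 × 64.26 × (148.8))] / (2 × 64.26) = (331 ± 267.1) / 128.5, giving tanθ = 0.4975 or 4.653.
θ = 26.45° or 77.87°; the larger is 77.87°.

77.9°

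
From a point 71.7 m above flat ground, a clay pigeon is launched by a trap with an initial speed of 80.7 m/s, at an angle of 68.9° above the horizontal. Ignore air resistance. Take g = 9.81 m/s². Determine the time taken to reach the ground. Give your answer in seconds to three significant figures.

Resolve: vₓ = 80.70 cos 68.9° = 29.05 m/s and v_y0 = 80.70 sin 68.9° = 75.29 m/s.
The projectile lands when y = 71.7 + (75.29) t − ½·9.81·t² = 0. Positive root: t = (75.29 + √(75.29² + 2·9.81·71.7)) / 9.81 = (75.29 + 84.11) / 9.81 = 16.25 s.

16.2 s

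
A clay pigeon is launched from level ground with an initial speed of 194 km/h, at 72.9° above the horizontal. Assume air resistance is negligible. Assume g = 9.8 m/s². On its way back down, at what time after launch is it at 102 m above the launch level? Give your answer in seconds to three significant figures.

7.86 s

Convert: 194 km/h = 194/3.6 = 53.89 m/s.
vₓ = 53.89 cos 72.9° = 15.85 m/s; v_y0 = 53.89 sin 72.9° = 51.51 m/s.
Height y(t) = 51.51 t − 4.900 t² = 102 gives 4.900 t² − 51.51 t + 102 = 0.
t = [51.51 ± √(51.51² − 2·9.80·102)] / 9.80 = (51.51 ± 25.57) / 9.80, so t = 2.647 s or t = 7.865 s.
The descending-branch root is 7.865 s.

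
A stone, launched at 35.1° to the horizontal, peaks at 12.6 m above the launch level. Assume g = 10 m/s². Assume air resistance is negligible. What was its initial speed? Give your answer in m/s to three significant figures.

27.6 m/s

At the peak v_y = 0, so v_y0 = √(2gH) = √(2 × 10.0 × 12.6) = 15.87 m/s.
v_y0 = v₀ sin θ ⇒ v₀ = 15.87 / sin 35.1° = 27.61 m/s.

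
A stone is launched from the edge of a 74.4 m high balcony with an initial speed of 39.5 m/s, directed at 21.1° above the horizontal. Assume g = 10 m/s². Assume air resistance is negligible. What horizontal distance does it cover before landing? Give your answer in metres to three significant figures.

204 m

Horizontal component vₓ = 39.50 cos 21.1° = 36.85 m/s; vertical v_y0 = 39.50 sin 21.1° = 14.22 m/s.
Vertical motion (up positive, ground at y = 0): 5.000 t² − (14.22) t − 74.4 = 0, so t = (14.22 + √(14.22² + 2·10.0·74.4)) / 10.0 = (14.22 + 41.11) / 10.0 = 5.533 s.
Horizontal distance: R = vₓ t = 36.85 × 5.533 = 203.9 m.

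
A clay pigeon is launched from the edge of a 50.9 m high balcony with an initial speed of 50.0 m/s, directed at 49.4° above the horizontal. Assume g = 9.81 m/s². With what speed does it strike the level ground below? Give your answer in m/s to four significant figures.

59.15 m/s

Resolve: vₓ = 50.00 cos 49.4° = 32.54 m/s and v_y0 = 50.00 sin 49.4° = 37.96 m/s.
The projectile lands when y = 50.9 + (37.96) t − ½·9.81·t² = 0. Positive root: t = (37.96 + √(37.96² + 2·9.81·50.9)) / 9.81 = (37.96 + 49.40) / 9.81 = 8.905 s.
Vertical velocity at impact: v_y = v_y0 − g t = 37.96 − 9.81 × 8.905 = −49.40 m/s.
Speed: |v| = √(vₓ² + v_y²) = √(32.54² + 49.40²) = 59.15 m/s.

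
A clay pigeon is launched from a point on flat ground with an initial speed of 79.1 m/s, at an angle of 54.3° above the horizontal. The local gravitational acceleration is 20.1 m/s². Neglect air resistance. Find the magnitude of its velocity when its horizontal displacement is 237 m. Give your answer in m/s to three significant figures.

60.4 m/s

Horizontal component vₓ = 79.10 cos 54.3° = 46.16 m/s; vertical v_y0 = 79.10 sin 54.3° = 64.24 m/s.
Time to reach x = 237 m: t = x/vₓ = 237/46.16 = 5.135 s.
Vertical velocity there: v_y = v_y0 − g t = 64.24 − 20.1 × 5.135 = −38.97 m/s.
Speed: √(vₓ² + v_y²) = √(46.16² + 38.97²) = 60.41 m/s.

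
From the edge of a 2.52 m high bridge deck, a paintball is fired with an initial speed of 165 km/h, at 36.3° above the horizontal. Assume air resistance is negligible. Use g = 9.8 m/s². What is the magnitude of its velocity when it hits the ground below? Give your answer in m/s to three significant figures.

46.4 m/s

Convert: 165 km/h = 165/3.6 = 45.83 m/s.
vₓ = 45.83 cos 36.3° = 36.94 m/s; v_y0 = 45.83 sin 36.3° = 27.13 m/s.
The projectile lands when y = 2.52 + (27.13) t − ½·9.80·t² = 0. Positive root: t = (27.13 + √(27.13² + 2·9.80·2.52)) / 9.80 = (27.13 + 28.03) / 9.80 = 5.629 s.
Vertical velocity at impact: v_y = v_y0 − g t = 27.13 − 9.80 × 5.629 = −28.03 m/s.
Speed: |v| = √(vₓ² + v_y²) = √(36.94² + 28.03²) = 46.37 m/s.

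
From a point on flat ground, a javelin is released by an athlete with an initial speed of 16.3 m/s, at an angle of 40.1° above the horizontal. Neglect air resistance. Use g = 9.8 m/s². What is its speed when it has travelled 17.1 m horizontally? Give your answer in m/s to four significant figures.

12.81 m/s

Resolve: vₓ = 16.30 cos 40.1° = 12.47 m/s and v_y0 = 16.30 sin 40.1° = 10.50 m/s.
At x = 17.1 m, t = x/vₓ = 17.1/12.47 = 1.371 s.
Vertical velocity there: v_y = v_y0 − g t = 10.50 − 9.80 × 1.371 = −2.941 m/s.
Speed: √(vₓ² + v_y²) = √(12.47² + 2.941²) = 12.81 m/s.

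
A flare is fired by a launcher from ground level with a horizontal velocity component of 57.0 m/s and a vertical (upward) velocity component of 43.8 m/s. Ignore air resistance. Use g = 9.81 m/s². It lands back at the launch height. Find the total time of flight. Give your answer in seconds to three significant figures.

8.93 s

Landing at launch height ⇒ T = 2 v_y0 / g = 2 × 43.80 / 9.81 = 8.930 s.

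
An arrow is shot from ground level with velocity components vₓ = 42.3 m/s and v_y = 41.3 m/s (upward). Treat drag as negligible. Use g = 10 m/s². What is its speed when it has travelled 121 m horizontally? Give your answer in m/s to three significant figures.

x = vₓ t ⇒ t = 121/42.30 = 2.861 s.
Vertical velocity there: v_y = v_y0 − g t = 41.30 − 10.0 × 2.861 = 12.69 m/s.
Speed: √(vₓ² + v_y²) = √(42.30² + 12.69²) = 44.16 m/s.

44.2 m/s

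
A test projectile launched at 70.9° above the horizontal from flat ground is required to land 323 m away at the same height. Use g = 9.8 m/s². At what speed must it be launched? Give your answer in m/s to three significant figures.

71.5 m/s

On level ground R = v₀² sin 2θ / g ⇒ v₀ = √(gR / sin 2θ).
v₀ = √(9.80 × 323 / sin 141.8°) = √(3165 / 0.6184) = √5118.6 = 71.54 m/s.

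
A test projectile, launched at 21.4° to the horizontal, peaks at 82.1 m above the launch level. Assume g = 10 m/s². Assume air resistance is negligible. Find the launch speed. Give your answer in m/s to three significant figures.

At the peak v_y = 0, so v_y0 = √(2gH) = √(2 × 10.0 × 82.1) = 40.52 m/s.
v_y0 = v₀ sin θ ⇒ v₀ = 40.52 / sin 21.4° = 111.1 m/s.

111 m/s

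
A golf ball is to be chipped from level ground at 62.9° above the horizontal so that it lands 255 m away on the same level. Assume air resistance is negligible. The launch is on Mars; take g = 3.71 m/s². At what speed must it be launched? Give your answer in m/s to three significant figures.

34.2 m/s

From R = (v₀² / g) sin 2θ: v₀ = √(gR / sin 2θ).
v₀ = √(3.71 × 255 / sin 125.8°) = √(946.0 / 0.8111) = √1166.4 = 34.15 m/s.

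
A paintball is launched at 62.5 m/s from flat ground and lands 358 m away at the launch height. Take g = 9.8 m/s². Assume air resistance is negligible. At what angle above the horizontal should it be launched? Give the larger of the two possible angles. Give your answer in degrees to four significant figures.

From R = (v₀²/g) sin 2θ: sin 2θ = 9.80 × 358 / 3906.2 = 0.8982.
2θ = 63.92° or 180° − 63.92° = 116.1°, so θ = 31.96° or 58.04°.
The larger angle is 58.04°.

58.04°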